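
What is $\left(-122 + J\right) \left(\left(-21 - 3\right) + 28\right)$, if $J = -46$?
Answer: $-672$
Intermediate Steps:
$\left(-122 + J\right) \left(\left(-21 - 3\right) + 28\right) = \left(-122 - 46\right) \left(\left(-21 - 3\right) + 28\right) = - 168 \left(-24 + 28\right) = \left(-168\right) 4 = -672$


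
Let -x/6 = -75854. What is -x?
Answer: -455124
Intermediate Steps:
x = 455124 (x = -6*(-75854) = 455124)
-x = -1*455124 = -455124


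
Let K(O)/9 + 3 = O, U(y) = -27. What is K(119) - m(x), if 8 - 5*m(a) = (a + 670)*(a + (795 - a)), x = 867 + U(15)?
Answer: 1205662/5 ≈ 2.4113e+5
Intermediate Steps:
K(O) = -27 + 9*O
x = 840 (x = 867 - 27 = 840)
m(a) = -532642/5 - 159*a (m(a) = 8/5 - (a + 670)*(a + (795 - a))/5 = 8/5 - (670 + a)*795/5 = 8/5 - (532650 + 795*a)/5 = 8/5 + (-106530 - 159*a) = -532642/5 - 159*a)
K(119) - m(x) = (-27 + 9*119) - (-532642/5 - 159*840) = (-27 + 1071) - (-532642/5 - 133560) = 1044 - 1*(-1200442/5) = 1044 + 1200442/5 = 1205662/5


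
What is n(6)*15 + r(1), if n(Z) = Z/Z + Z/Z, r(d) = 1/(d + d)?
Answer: 61/2 ≈ 30.500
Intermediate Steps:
r(d) = 1/(2*d)
n(Z) = 2 (n(Z) = 1 + 1 = 2)
n(6)*15 + r(1) = 2*15 + (½)/1 = 30 + (½)*1 = 30 + ½ = 61/2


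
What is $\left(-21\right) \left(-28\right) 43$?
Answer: $25284$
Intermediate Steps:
$\left(-21\right) \left(-28\right) 43 = 588 \cdot 43 = 25284$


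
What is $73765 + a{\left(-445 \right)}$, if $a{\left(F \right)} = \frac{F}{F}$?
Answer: $73766$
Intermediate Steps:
$a{\left(F \right)} = 1$
$73765 + a{\left(-445 \right)} = 73765 + 1 = 73766$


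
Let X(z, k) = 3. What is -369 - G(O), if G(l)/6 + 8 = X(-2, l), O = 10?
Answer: -339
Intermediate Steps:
G(l) = -30 (G(l) = -48 + 6*3 = -48 + 18 = -30)
-369 - G(O) = -369 - 1*(-30) = -369 + 30 = -339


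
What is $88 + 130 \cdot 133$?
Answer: $17378$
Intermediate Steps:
$88 + 130 \cdot 133 = 88 + 17290 = 17378$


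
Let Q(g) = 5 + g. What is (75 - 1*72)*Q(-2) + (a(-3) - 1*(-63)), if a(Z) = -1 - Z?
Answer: 74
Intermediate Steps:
(75 - 1*72)*Q(-2) + (a(-3) - 1*(-63)) = (75 - 1*72)*(5 - 2) + ((-1 - 1*(-3)) - 1*(-63)) = (75 - 72)*3 + ((-1 + 3) + 63) = 3*3 + (2 + 63) = 9 + 65 = 74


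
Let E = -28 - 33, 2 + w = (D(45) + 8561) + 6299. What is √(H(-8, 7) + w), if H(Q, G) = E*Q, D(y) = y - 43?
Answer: 2*√3837 ≈ 123.89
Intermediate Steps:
D(y) = -43 + y
w = 14860 (w = -2 + (((-43 + 45) + 8561) + 6299) = -2 + ((2 + 8561) + 6299) = -2 + (8563 + 6299) = -2 + 14862 = 14860)
E = -61
H(Q, G) = -61*Q
√(H(-8, 7) + w) = √(-61*(-8) + 14860) = √(488 + 14860) = √15348 = 2*√3837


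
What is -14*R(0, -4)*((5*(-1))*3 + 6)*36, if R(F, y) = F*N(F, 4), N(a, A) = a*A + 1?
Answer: 0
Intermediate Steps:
N(a, A) = 1 + A*a (N(a, A) = A*a + 1 = 1 + A*a)
R(F, y) = F*(1 + 4*F)
-14*R(0, -4)*((5*(-1))*3 + 6)*36 = -14*0*(1 + 4*0)*((5*(-1))*3 + 6)*36 = -14*0*(1 + 0)*(-5*3 + 6)*36 = -14*0*1*(-15 + 6)*36 = -0*(-9)*36 = -14*0*36 = 0*36 = 0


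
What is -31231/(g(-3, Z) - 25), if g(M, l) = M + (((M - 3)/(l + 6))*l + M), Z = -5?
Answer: 31231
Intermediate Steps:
g(M, l) = 2*M + l*(-3 + M)/(6 + l) (g(M, l) = M + (((-3 + M)/(6 + l))*l + M) = M + (l*(-3 + M)/(6 + l) + M) = M + (M + l*(-3 + M)/(6 + l)) = 2*M + l*(-3 + M)/(6 + l))
-31231/(g(-3, Z) - 25) = -31231/(3*(-1*(-5) + 4*(-3) - 3*(-5))/(6 - 5) - 25) = -31231/(3*(5 - 12 + 15)/1 - 25) = -31231/(3*1*8 - 25) = -31231/(24 - 25) = -31231/(-1) = -31231*(-1) = 31231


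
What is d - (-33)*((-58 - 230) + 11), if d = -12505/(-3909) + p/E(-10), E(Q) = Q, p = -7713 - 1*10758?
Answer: -284993501/39090 ≈ -7290.7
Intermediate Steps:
p = -18471 (p = -7713 - 10758 = -18471)
d = 72328189/39090 (d = -12505/(-3909) - 18471/(-10) = -12505*(-1/3909) - 18471*(-⅒) = 12505/3909 + 18471/10 = 72328189/39090 ≈ 1850.3)
d - (-33)*((-58 - 230) + 11) = 72328189/39090 - (-33)*((-58 - 230) + 11) = 72328189/39090 - (-33)*(-288 + 11) = 72328189/39090 - (-33)*(-277) = 72328189/39090 - 1*9141 = 72328189/39090 - 9141 = -284993501/39090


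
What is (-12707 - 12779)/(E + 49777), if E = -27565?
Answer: -12743/11106 ≈ -1.1474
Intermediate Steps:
(-12707 - 12779)/(E + 49777) = (-12707 - 12779)/(-27565 + 49777) = -25486/22212 = -25486*1/22212 = -12743/11106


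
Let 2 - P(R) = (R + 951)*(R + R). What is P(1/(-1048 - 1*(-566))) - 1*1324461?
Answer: -153851347977/116162 ≈ -1.3245e+6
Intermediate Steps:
P(R) = 2 - 2*R*(951 + R) (P(R) = 2 - (R + 951)*(R + R) = 2 - (951 + R)*2*R = 2 - 2*R*(951 + R))
P(1/(-1048 - 1*(-566))) - 1*1324461 = (2 - 1902/(-1048 - 1*(-566)) - 2/(-1048 - 1*(-566))²) - 1*1324461 = (2 - 1902/(-1048 + 566) - 2/(-1048 + 566)²) - 1324461 = (2 - 1902/(-482) - 2*(1/(-482))²) - 1324461 = (2 - 1902*(-1/482) - 2*(-1/482)²) - 1324461 = (2 + 951/241 - 2*1/232324) - 1324461 = (2 + 951/241 - 1/116162) - 1324461 = 690705/116162 - 1324461 = -153851347977/116162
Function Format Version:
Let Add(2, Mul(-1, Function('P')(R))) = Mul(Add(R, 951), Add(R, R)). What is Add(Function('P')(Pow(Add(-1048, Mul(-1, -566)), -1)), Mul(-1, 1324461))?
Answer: Rational(-153851347977, 116162) ≈ -1.3245e+6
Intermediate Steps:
Function('P')(R) = Add(2, Mul(-2, R, Add(951, R))) (Function('P')(R) = Add(2, Mul(-1, Mul(Add(R, 951), Add(R, R)))) = Add(2, Mul(-1, Mul(Add(951, R), Mul(2, R)))) = Add(2, Mul(-1, Mul(2, R, Add(951, R)))) = Add(2, Mul(-2, R, Add(951, R))))
Add(Function('P')(Pow(Add(-1048, Mul(-1, -566)), -1)), Mul(-1, 1324461)) = Add(Add(2, Mul(-1902, Pow(Add(-1048, Mul(-1, -566)), -1)), Mul(-2, Pow(Pow(Add(-1048, Mul(-1, -566)), -1), 2))), Mul(-1, 1324461)) = Add(Add(2, Mul(-1902, Pow(Add(-1048, 566), -1)), Mul(-2, Pow(Pow(Add(-1048, 566), -1), 2))), -1324461) = Add(Add(2, Mul(-1902, Pow(-482, -1)), Mul(-2, Pow(Pow(-482, -1), 2))), -1324461) = Add(Add(2, Mul(-1902, Rational(-1, 482)), Mul(-2, Pow(Rational(-1, 482), 2))), -1324461) = Add(Add(2, Rational(951, 241), Mul(-2, Rational(1, 232324))), -1324461) = Add(Add(2, Rational(951, 241), Rational(-1, 116162)), -1324461) = Add(Rational(690705, 116162), -1324461) = Rational(-153851347977, 116162)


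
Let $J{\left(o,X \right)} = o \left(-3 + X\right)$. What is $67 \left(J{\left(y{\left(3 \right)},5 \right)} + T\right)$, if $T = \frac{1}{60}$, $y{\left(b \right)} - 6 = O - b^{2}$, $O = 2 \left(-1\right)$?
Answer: $- \frac{40133}{60} \approx -668.88$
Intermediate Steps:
$O = -2$
$y{\left(b \right)} = 4 - b^{2}$ ($y{\left(b \right)} = 6 - \left(2 + b^{2}\right) = 4 - b^{2}$)
$T = \frac{1}{60} \approx 0.016667$
$67 \left(J{\left(y{\left(3 \right)},5 \right)} + T\right) = 67 \left(\left(4 - 3^{2}\right) \left(-3 + 5\right) + \frac{1}{60}\right) = 67 \left(\left(4 - 9\right) 2 + \frac{1}{60}\right) = 67 \left(\left(-5\right) 2 + \frac{1}{60}\right) = 67 \left(-10 + \frac{1}{60}\right) = 67 \left(- \frac{599}{60}\right) = - \frac{40133}{60}$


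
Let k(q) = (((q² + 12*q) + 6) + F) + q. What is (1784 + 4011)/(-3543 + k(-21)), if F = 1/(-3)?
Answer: -915/532 ≈ -1.7199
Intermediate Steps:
F = -⅓ ≈ -0.33333
k(q) = 17/3 + q² + 13*q (k(q) = (((q² + 12*q) + 6) - ⅓) + q = ((6 + q² + 12*q) - ⅓) + q = (17/3 + q² + 12*q) + q = 17/3 + q² + 13*q)
(1784 + 4011)/(-3543 + k(-21)) = (1784 + 4011)/(-3543 + (17/3 + (-21)² + 13*(-21))) = 5795/(-3543 + (17/3 + 441 - 273)) = 5795/(-3543 + 521/3) = 5795/(-10108/3) = 5795*(-3/10108) = -915/532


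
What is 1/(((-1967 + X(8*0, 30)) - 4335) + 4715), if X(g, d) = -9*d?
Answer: -1/1857 ≈ -0.00053850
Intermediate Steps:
1/(((-1967 + X(8*0, 30)) - 4335) + 4715) = 1/(((-1967 - 9*30) - 4335) + 4715) = 1/(((-1967 - 270) - 4335) + 4715) = 1/((-2237 - 4335) + 4715) = 1/(-6572 + 4715) = 1/(-1857) = -1/1857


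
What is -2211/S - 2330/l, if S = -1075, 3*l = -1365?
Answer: 702151/97825 ≈ 7.1776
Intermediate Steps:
l = -455 (l = (⅓)*(-1365) = -455)
-2211/S - 2330/l = -2211/(-1075) - 2330/(-455) = -2211*(-1/1075) - 2330*(-1/455) = 2211/1075 + 466/91 = 702151/97825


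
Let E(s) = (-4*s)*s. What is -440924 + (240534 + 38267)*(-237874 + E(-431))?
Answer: -273481360242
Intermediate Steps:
E(s) = -4*s²
-440924 + (240534 + 38267)*(-237874 + E(-431)) = -440924 + (240534 + 38267)*(-237874 - 4*(-431)²) = -440924 + 278801*(-237874 - 4*185761) = -440924 + 278801*(-237874 - 743044) = -440924 + 278801*(-980918) = -440924 - 273480919318 = -273481360242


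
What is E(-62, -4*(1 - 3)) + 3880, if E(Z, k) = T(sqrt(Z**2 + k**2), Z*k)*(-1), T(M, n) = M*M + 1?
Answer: -29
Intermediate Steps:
T(M, n) = 1 + M**2 (T(M, n) = M**2 + 1 = 1 + M**2)
E(Z, k) = -1 - Z**2 - k**2 (E(Z, k) = (1 + (sqrt(Z**2 + k**2))**2)*(-1) = (1 + (Z**2 + k**2))*(-1) = (1 + Z**2 + k**2)*(-1) = -1 - Z**2 - k**2)
E(-62, -4*(1 - 3)) + 3880 = (-1 - 1*(-62)**2 - (-4*(1 - 3))**2) + 3880 = (-1 - 1*3844 - (-4*(-2))**2) + 3880 = (-1 - 3844 - 1*8**2) + 3880 = (-1 - 3844 - 1*64) + 3880 = (-1 - 3844 - 64) + 3880 = -3909 + 3880 = -29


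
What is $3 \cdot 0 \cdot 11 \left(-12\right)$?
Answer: $0$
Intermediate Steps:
$3 \cdot 0 \cdot 11 \left(-12\right) = 0 \cdot 11 \left(-12\right) = 0 \left(-12\right) = 0$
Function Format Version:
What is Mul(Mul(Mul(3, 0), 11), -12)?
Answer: 0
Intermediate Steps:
Mul(Mul(Mul(3, 0), 11), -12) = Mul(Mul(0, 11), -12) = Mul(0, -12) = 0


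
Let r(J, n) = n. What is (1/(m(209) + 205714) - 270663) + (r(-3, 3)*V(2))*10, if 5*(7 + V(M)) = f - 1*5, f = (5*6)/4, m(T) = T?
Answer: -55775891933/205923 ≈ -2.7086e+5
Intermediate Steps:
f = 15/2 (f = 30*(¼) = 15/2 ≈ 7.5000)
V(M) = -13/2 (V(M) = -7 + (15/2 - 1*5)/5 = -7 + (15/2 - 5)/5 = -7 + (⅕)*(5/2) = -7 + ½ = -13/2)
(1/(m(209) + 205714) - 270663) + (r(-3, 3)*V(2))*10 = (1/(209 + 205714) - 270663) + (3*(-13/2))*10 = (1/205923 - 270663) - 39/2*10 = (1/205923 - 270663) - 195 = -55735736948/205923 - 195 = -55775891933/205923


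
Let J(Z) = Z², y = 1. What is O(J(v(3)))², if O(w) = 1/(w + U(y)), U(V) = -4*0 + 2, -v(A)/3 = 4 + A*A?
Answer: 1/2319529 ≈ 4.3112e-7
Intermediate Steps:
v(A) = -12 - 3*A² (v(A) = -3*(4 + A*A) = -3*(4 + A²) = -12 - 3*A²)
U(V) = 2 (U(V) = 0 + 2 = 2)
O(w) = 1/(2 + w) (O(w) = 1/(w + 2) = 1/(2 + w))
O(J(v(3)))² = (1/(2 + (-12 - 3*3²)²))² = (1/(2 + (-12 - 3*9)²))² = (1/(2 + (-12 - 27)²))² = (1/(2 + (-39)²))² = (1/(2 + 1521))² = (1/1523)² = 1/2319529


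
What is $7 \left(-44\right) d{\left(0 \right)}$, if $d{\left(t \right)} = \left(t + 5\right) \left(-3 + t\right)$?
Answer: $4620$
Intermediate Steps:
$d{\left(t \right)} = \left(-3 + t\right) \left(5 + t\right)$ ($d{\left(t \right)} = \left(5 + t\right) \left(-3 + t\right) = \left(-3 + t\right) \left(5 + t\right)$)
$7 \left(-44\right) d{\left(0 \right)} = 7 \left(-44\right) \left(-15 + 0^{2} + 2 \cdot 0\right) = - 308 \left(-15 + 0 + 0\right) = \left(-308\right) \left(-15\right) = 4620$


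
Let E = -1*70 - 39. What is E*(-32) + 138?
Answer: 3626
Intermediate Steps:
E = -109 (E = -70 - 39 = -109)
E*(-32) + 138 = -109*(-32) + 138 = 3488 + 138 = 3626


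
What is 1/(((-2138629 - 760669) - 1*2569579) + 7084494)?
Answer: 1/1615617 ≈ 6.1896e-7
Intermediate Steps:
1/(((-2138629 - 760669) - 1*2569579) + 7084494) = 1/((-2899298 - 2569579) + 7084494) = 1/(-5468877 + 7084494) = 1/1615617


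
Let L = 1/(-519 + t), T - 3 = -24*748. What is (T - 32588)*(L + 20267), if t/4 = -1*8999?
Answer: -37399881783648/36515 ≈ -1.0242e+9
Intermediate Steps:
T = -17949 (T = 3 - 24*748 = 3 - 17952 = -17949)
t = -35996 (t = 4*(-1*8999) = 4*(-8999) = -35996)
L = -1/36515 (L = 1/(-519 - 35996) = 1/(-36515) = -1/36515 ≈ -2.7386e-5)
(T - 32588)*(L + 20267) = (-17949 - 32588)*(-1/36515 + 20267) = -50537*740049504/36515 = -37399881783648/36515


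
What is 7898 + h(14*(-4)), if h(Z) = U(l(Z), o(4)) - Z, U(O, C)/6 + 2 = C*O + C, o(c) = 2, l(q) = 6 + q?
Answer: 7354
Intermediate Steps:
U(O, C) = -12 + 6*C + 6*C*O (U(O, C) = -12 + 6*(C*O + C) = -12 + 6*(C + C*O) = -12 + (6*C + 6*C*O) = -12 + 6*C + 6*C*O)
h(Z) = 72 + 11*Z (h(Z) = (-12 + 6*2 + 6*2*(6 + Z)) - Z = (-12 + 12 + (72 + 12*Z)) - Z = (72 + 12*Z) - Z = 72 + 11*Z)
7898 + h(14*(-4)) = 7898 + (72 + 11*(14*(-4))) = 7898 + (72 + 11*(-56)) = 7898 + (72 - 616) = 7898 - 544 = 7354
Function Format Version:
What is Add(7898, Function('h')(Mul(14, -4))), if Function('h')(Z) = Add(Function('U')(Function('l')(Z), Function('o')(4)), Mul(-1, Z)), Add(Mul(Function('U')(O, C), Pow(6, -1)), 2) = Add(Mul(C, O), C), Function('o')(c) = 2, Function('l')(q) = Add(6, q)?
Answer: 7354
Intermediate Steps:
Function('U')(O, C) = Add(-12, Mul(6, C), Mul(6, C, O)) (Function('U')(O, C) = Add(-12, Mul(6, Add(Mul(C, O), C))) = Add(-12, Mul(6, Add(C, Mul(C, O)))) = Add(-12, Add(Mul(6, C), Mul(6, C, O))) = Add(-12, Mul(6, C), Mul(6, C, O)))
Function('h')(Z) = Add(72, Mul(11, Z)) (Function('h')(Z) = Add(Add(-12, Mul(6, 2), Mul(6, 2, Add(6, Z))), Mul(-1, Z)) = Add(Add(-12, 12, Add(72, Mul(12, Z))), Mul(-1, Z)) = Add(Add(72, Mul(12, Z)), Mul(-1, Z)) = Add(72, Mul(11, Z)))
Add(7898, Function('h')(Mul(14, -4))) = Add(7898, Add(72, Mul(11, Mul(14, -4)))) = Add(7898, Add(72, Mul(11, -56))) = Add(7898, Add(72, -616)) = Add(7898, -544) = 7354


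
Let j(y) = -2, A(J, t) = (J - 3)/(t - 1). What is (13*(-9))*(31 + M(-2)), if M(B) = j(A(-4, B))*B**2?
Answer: -2691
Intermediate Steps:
A(J, t) = (-3 + J)/(-1 + t)
M(B) = -2*B**2
(13*(-9))*(31 + M(-2)) = (13*(-9))*(31 - 2*(-2)**2) = -117*(31 - 2*4) = -117*(31 - 8) = -117*23 = -2691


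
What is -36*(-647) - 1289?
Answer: 22003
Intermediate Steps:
-36*(-647) - 1289 = 23292 - 1289 = 22003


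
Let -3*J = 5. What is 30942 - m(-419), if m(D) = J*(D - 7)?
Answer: 30232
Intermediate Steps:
J = -5/3 (J = -⅓*5 = -5/3 ≈ -1.6667)
m(D) = 35/3 - 5*D/3 (m(D) = -5*(D - 7)/3 = -5*(-7 + D)/3 = 35/3 - 5*D/3)
30942 - m(-419) = 30942 - (35/3 - 5/3*(-419)) = 30942 - (35/3 + 2095/3) = 30942 - 1*710 = 30942 - 710 = 30232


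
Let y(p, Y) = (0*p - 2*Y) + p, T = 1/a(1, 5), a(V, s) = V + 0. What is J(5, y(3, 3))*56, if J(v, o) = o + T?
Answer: -112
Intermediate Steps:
a(V, s) = V
T = 1 (T = 1/1 = 1)
y(p, Y) = p - 2*Y (y(p, Y) = (0 - 2*Y) + p = -2*Y + p = p - 2*Y)
J(v, o) = 1 + o (J(v, o) = o + 1 = 1 + o)
J(5, y(3, 3))*56 = (1 + (3 - 2*3))*56 = (1 + (3 - 6))*56 = (1 - 3)*56 = -2*56 = -112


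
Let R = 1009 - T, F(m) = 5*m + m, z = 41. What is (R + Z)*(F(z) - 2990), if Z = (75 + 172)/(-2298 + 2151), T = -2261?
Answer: -26904808/3 ≈ -8.9683e+6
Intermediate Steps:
F(m) = 6*m
Z = -247/147 (Z = 247/(-147) = 247*(-1/147) = -247/147 ≈ -1.6803)
R = 3270 (R = 1009 - 1*(-2261) = 1009 + 2261 = 3270)
(R + Z)*(F(z) - 2990) = (3270 - 247/147)*(6*41 - 2990) = 480443*(246 - 2990)/147 = (480443/147)*(-2744) = -26904808/3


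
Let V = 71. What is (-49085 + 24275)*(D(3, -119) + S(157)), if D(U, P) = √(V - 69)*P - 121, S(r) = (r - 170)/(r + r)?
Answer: 471476835/157 + 2952390*√2 ≈ 7.1783e+6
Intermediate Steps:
S(r) = (-170 + r)/(2*r) (S(r) = (-170 + r)/((2*r)) = (-170 + r)*(1/(2*r)) = (-170 + r)/(2*r))
D(U, P) = -121 + P*√2 (D(U, P) = √(71 - 69)*P - 121 = √2*P - 121 = P*√2 - 121 = -121 + P*√2)
(-49085 + 24275)*(D(3, -119) + S(157)) = (-49085 + 24275)*((-121 - 119*√2) + (½)*(-170 + 157)/157) = -24810*((-121 - 119*√2) + (½)*(1/157)*(-13)) = -24810*((-121 - 119*√2) - 13/314) = -24810*(-38007/314 - 119*√2) = 471476835/157 + 2952390*√2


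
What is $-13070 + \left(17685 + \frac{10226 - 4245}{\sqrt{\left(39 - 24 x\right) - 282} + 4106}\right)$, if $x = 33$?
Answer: $\frac{77834708651}{16860271} - \frac{17943 i \sqrt{115}}{16860271} \approx 4616.5 - 0.011412 i$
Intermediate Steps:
$-13070 + \left(17685 + \frac{10226 - 4245}{\sqrt{\left(39 - 24 x\right) - 282} + 4106}\right) = -13070 + \left(17685 + \frac{10226 - 4245}{\sqrt{\left(39 - 792\right) - 282} + 4106}\right) = -13070 + \left(17685 + \frac{5981}{\sqrt{\left(39 - 792\right) - 282} + 4106}\right) = -13070 + \left(17685 + \frac{5981}{\sqrt{-753 - 282} + 4106}\right) = -13070 + \left(17685 + \frac{5981}{\sqrt{-1035} + 4106}\right) = -13070 + \left(17685 + \frac{5981}{3 i \sqrt{115} + 4106}\right) = -13070 + \left(17685 + \frac{5981}{4106 + 3 i \sqrt{115}}\right) = 4615 + \frac{5981}{4106 + 3 i \sqrt{115}}$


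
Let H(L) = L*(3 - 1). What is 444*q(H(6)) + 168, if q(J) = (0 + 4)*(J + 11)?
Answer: 41016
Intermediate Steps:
H(L) = 2*L (H(L) = L*2 = 2*L)
q(J) = 44 + 4*J (q(J) = 4*(11 + J) = 44 + 4*J)
444*q(H(6)) + 168 = 444*(44 + 4*(2*6)) + 168 = 444*(44 + 4*12) + 168 = 444*(44 + 48) + 168 = 444*92 + 168 = 40848 + 168 = 41016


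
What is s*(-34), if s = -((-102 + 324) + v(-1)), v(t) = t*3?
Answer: 7446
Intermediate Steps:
v(t) = 3*t
s = -219 (s = -((-102 + 324) + 3*(-1)) = -(222 - 3) = -1*219 = -219)
s*(-34) = -219*(-34) = 7446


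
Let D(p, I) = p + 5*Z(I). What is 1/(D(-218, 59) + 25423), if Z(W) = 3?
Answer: 1/25220 ≈ 3.9651e-5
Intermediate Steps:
D(p, I) = 15 + p (D(p, I) = p + 5*3 = p + 15 = 15 + p)
1/(D(-218, 59) + 25423) = 1/((15 - 218) + 25423) = 1/(-203 + 25423) = 1/25220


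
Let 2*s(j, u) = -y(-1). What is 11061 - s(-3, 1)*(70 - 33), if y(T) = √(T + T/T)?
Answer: 11061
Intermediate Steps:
y(T) = √(1 + T) (y(T) = √(T + 1) = √(1 + T))
s(j, u) = 0 (s(j, u) = (-√(1 - 1))/2 = (-√0)/2 = (-1*0)/2 = (½)*0 = 0)
11061 - s(-3, 1)*(70 - 33) = 11061 - 0*(70 - 33) = 11061 - 0*37 = 11061 - 1*0 = 11061 + 0 = 11061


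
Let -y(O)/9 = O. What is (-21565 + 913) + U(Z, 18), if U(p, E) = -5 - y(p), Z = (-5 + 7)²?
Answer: -20621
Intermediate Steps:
y(O) = -9*O
Z = 4 (Z = 2² = 4)
U(p, E) = -5 + 9*p (U(p, E) = -5 - (-9)*p = -5 + 9*p)
(-21565 + 913) + U(Z, 18) = (-21565 + 913) + (-5 + 9*4) = -20652 + (-5 + 36) = -20652 + 31 = -20621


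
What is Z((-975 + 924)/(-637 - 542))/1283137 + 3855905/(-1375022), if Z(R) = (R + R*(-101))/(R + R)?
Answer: -4947723125085/1764341604014 ≈ -2.8043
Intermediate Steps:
Z(R) = -50 (Z(R) = (R - 101*R)/((2*R)) = (-100*R)*(1/(2*R)) = -50)
Z((-975 + 924)/(-637 - 542))/1283137 + 3855905/(-1375022) = -50/1283137 + 3855905/(-1375022) = -50*1/1283137 + 3855905*(-1/1375022) = -50/1283137 - 3855905/1375022 = -4947723125085/1764341604014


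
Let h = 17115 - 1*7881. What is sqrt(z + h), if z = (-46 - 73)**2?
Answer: sqrt(23395) ≈ 152.95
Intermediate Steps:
h = 9234 (h = 17115 - 7881 = 9234)
z = 14161 (z = (-119)**2 = 14161)
sqrt(z + h) = sqrt(14161 + 9234) = sqrt(23395)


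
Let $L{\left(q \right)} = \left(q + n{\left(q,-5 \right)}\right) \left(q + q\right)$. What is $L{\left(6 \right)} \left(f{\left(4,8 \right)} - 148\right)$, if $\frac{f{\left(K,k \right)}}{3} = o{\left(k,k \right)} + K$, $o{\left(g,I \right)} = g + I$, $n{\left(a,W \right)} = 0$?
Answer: $-6336$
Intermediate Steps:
$L{\left(q \right)} = 2 q^{2}$ ($L{\left(q \right)} = \left(q + 0\right) \left(q + q\right) = q 2 q = 2 q^{2}$)
$o{\left(g,I \right)} = I + g$
$f{\left(K,k \right)} = 3 K + 6 k$ ($f{\left(K,k \right)} = 3 \left(\left(k + k\right) + K\right) = 3 \left(2 k + K\right) = 3 \left(K + 2 k\right) = 3 K + 6 k$)
$L{\left(6 \right)} \left(f{\left(4,8 \right)} - 148\right) = 2 \cdot 6^{2} \left(\left(3 \cdot 4 + 6 \cdot 8\right) - 148\right) = 2 \cdot 36 \left(\left(12 + 48\right) - 148\right) = 72 \left(60 - 148\right) = 72 \left(-88\right) = -6336$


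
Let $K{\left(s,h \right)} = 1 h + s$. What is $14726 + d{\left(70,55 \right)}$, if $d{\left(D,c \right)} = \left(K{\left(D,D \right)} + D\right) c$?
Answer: $26276$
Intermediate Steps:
$K{\left(s,h \right)} = h + s$
$d{\left(D,c \right)} = 3 D c$ ($d{\left(D,c \right)} = \left(\left(D + D\right) + D\right) c = \left(2 D + D\right) c = 3 D c$)
$14726 + d{\left(70,55 \right)} = 14726 + 3 \cdot 70 \cdot 55 = 14726 + 11550 = 26276$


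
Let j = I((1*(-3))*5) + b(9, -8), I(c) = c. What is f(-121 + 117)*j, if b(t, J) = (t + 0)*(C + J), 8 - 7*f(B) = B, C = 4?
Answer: -612/7 ≈ -87.429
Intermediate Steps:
f(B) = 8/7 - B/7
b(t, J) = t*(4 + J) (b(t, J) = (t + 0)*(4 + J) = t*(4 + J))
j = -51 (j = (1*(-3))*5 + 9*(4 - 8) = -3*5 + 9*(-4) = -15 - 36 = -51)
f(-121 + 117)*j = (8/7 - (-121 + 117)/7)*(-51) = (8/7 - 1/7*(-4))*(-51) = (8/7 + 4/7)*(-51) = (12/7)*(-51) = -612/7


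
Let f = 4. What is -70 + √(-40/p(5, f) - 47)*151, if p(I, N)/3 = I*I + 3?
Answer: -70 + 151*I*√20937/21 ≈ -70.0 + 1040.4*I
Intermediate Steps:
p(I, N) = 9 + 3*I² (p(I, N) = 3*(I*I + 3) = 3*(I² + 3) = 3*(3 + I²) = 9 + 3*I²)
-70 + √(-40/p(5, f) - 47)*151 = -70 + √(-40/(9 + 3*5²) - 47)*151 = -70 + √(-40/(9 + 3*25) - 47)*151 = -70 + √(-40/(9 + 75) - 47)*151 = -70 + √(-40/84 - 47)*151 = -70 + √(-40*1/84 - 47)*151 = -70 + √(-10/21 - 47)*151 = -70 + √(-997/21)*151 = -70 + (I*√20937/21)*151 = -70 + 151*I*√20937/21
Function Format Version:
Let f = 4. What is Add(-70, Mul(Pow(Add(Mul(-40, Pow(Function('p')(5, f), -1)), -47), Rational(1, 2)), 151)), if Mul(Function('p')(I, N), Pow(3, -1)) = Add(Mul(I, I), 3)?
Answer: Add(-70, Mul(Rational(151, 21), I, Pow(20937, Rational(1, 2)))) ≈ Add(-70.000, Mul(1040.4, I))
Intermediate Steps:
Function('p')(I, N) = Add(9, Mul(3, Pow(I, 2))) (Function('p')(I, N) = Mul(3, Add(Mul(I, I), 3)) = Mul(3, Add(Pow(I, 2), 3)) = Mul(3, Add(3, Pow(I, 2))) = Add(9, Mul(3, Pow(I, 2))))
Add(-70, Mul(Pow(Add(Mul(-40, Pow(Function('p')(5, f), -1)), -47), Rational(1, 2)), 151)) = Add(-70, Mul(Pow(Add(Mul(-40, Pow(Add(9, Mul(3, Pow(5, 2))), -1)), -47), Rational(1, 2)), 151)) = Add(-70, Mul(Pow(Add(Mul(-40, Pow(Add(9, Mul(3, 25)), -1)), -47), Rational(1, 2)), 151)) = Add(-70, Mul(Pow(Add(Mul(-40, Pow(Add(9, 75), -1)), -47), Rational(1, 2)), 151)) = Add(-70, Mul(Pow(Add(Mul(-40, Pow(84, -1)), -47), Rational(1, 2)), 151)) = Add(-70, Mul(Pow(Add(Mul(-40, Rational(1, 84)), -47), Rational(1, 2)), 151)) = Add(-70, Mul(Pow(Add(Rational(-10, 21), -47), Rational(1, 2)), 151)) = Add(-70, Mul(Pow(Rational(-997, 21), Rational(1, 2)), 151)) = Add(-70, Mul(Mul(Rational(1, 21), I, Pow(20937, Rational(1, 2))), 151)) = Add(-70, Mul(Rational(151, 21), I, Pow(20937, Rational(1, 2))))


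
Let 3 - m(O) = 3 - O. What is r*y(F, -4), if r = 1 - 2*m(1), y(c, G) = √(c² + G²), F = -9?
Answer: -√97 ≈ -9.8489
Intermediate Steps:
m(O) = O (m(O) = 3 - (3 - O) = 3 + (-3 + O) = O)
y(c, G) = √(G² + c²)
r = -1 (r = 1 - 2*1 = 1 - 2 = -1)
r*y(F, -4) = -√((-4)² + (-9)²) = -√(16 + 81) = -√97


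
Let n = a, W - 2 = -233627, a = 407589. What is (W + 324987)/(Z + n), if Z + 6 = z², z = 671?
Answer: 45681/428912 ≈ 0.10650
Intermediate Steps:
W = -233625 (W = 2 - 233627 = -233625)
n = 407589
Z = 450235 (Z = -6 + 671² = -6 + 450241 = 450235)
(W + 324987)/(Z + n) = (-233625 + 324987)/(450235 + 407589) = 91362/857824 = 91362*(1/857824) = 45681/428912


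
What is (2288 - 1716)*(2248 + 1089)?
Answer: 1908764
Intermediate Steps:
(2288 - 1716)*(2248 + 1089) = 572*3337 = 1908764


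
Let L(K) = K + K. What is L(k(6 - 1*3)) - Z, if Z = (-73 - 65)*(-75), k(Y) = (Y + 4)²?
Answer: -10252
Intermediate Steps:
k(Y) = (4 + Y)²
L(K) = 2*K
Z = 10350 (Z = -138*(-75) = 10350)
L(k(6 - 1*3)) - Z = 2*(4 + (6 - 1*3))² - 1*10350 = 2*(4 + (6 - 3))² - 10350 = 2*(4 + 3)² - 10350 = 2*7² - 10350 = 2*49 - 10350 = 98 - 10350 = -10252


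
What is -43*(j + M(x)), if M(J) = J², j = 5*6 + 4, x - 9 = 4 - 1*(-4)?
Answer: -13889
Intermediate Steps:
x = 17 (x = 9 + (4 - 1*(-4)) = 9 + (4 + 4) = 9 + 8 = 17)
j = 34 (j = 30 + 4 = 34)
-43*(j + M(x)) = -43*(34 + 17²) = -43*(34 + 289) = -43*323 = -13889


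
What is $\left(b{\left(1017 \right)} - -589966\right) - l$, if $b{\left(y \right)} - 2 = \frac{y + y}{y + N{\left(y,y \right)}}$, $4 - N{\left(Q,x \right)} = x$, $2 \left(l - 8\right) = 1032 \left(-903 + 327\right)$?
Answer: $\frac{1775369}{2} \approx 8.8768 \cdot 10^{5}$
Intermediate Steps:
$l = -297208$ ($l = 8 + \frac{1032 \left(-903 + 327\right)}{2} = 8 + \frac{1032 \left(-576\right)}{2} = 8 + \frac{1}{2} \left(-594432\right) = 8 - 297216 = -297208$)
$N{\left(Q,x \right)} = 4 - x$
$b{\left(y \right)} = 2 + \frac{y}{2}$ ($b{\left(y \right)} = 2 + \frac{y + y}{y - \left(-4 + y\right)} = 2 + \frac{2 y}{4} = 2 + 2 y \frac{1}{4} = 2 + \frac{y}{2}$)
$\left(b{\left(1017 \right)} - -589966\right) - l = \left(\left(2 + \frac{1}{2} \cdot 1017\right) - -589966\right) - -297208 = \left(\left(2 + \frac{1017}{2}\right) + 589966\right) + 297208 = \left(\frac{1021}{2} + 589966\right) + 297208 = \frac{1180953}{2} + 297208 = \frac{1775369}{2}$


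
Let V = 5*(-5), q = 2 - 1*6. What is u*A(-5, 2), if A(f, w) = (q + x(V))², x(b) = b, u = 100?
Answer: 84100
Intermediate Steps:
q = -4 (q = 2 - 6 = -4)
V = -25
A(f, w) = 841 (A(f, w) = (-4 - 25)² = (-29)² = 841)
u*A(-5, 2) = 100*841 = 84100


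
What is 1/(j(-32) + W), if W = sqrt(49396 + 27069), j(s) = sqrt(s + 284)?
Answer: 1/(sqrt(76465) + 6*sqrt(7)) ≈ 0.0034200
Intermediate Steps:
j(s) = sqrt(284 + s)
W = sqrt(76465) ≈ 276.52
1/(j(-32) + W) = 1/(sqrt(284 - 32) + sqrt(76465)) = 1/(sqrt(252) + sqrt(76465)) = 1/(6*sqrt(7) + sqrt(76465)) = 1/(sqrt(76465) + 6*sqrt(7))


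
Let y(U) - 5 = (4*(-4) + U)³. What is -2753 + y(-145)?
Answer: -4176029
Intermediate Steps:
y(U) = 5 + (-16 + U)³ (y(U) = 5 + (4*(-4) + U)³ = 5 + (-16 + U)³)
-2753 + y(-145) = -2753 + (5 + (-16 - 145)³) = -2753 + (5 + (-161)³) = -2753 + (5 - 4173281) = -2753 - 4173276 = -4176029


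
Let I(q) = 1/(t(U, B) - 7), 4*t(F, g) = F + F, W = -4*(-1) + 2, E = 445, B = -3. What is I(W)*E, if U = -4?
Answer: -445/9 ≈ -49.444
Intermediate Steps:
W = 6 (W = 4 + 2 = 6)
t(F, g) = F/2 (t(F, g) = (F + F)/4 = (2*F)/4 = F/2)
I(q) = -⅑ (I(q) = 1/((½)*(-4) - 7) = 1/(-2 - 7) = 1/(-9) = -⅑)
I(W)*E = -⅑*445 = -445/9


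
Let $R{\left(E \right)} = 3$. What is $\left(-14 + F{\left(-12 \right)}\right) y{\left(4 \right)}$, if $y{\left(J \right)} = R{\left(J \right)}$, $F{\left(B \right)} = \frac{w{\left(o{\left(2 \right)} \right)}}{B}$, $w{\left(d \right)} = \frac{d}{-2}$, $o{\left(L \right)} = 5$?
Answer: $- \frac{331}{8} \approx -41.375$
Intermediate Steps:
$w{\left(d \right)} = - \frac{d}{2}$ ($w{\left(d \right)} = d \left(- \frac{1}{2}\right) = - \frac{d}{2}$)
$F{\left(B \right)} = - \frac{5}{2 B}$ ($F{\left(B \right)} = \frac{\left(- \frac{1}{2}\right) 5}{B} = - \frac{5}{2 B}$)
$y{\left(J \right)} = 3$
$\left(-14 + F{\left(-12 \right)}\right) y{\left(4 \right)} = \left(-14 - \frac{5}{2 \left(-12\right)}\right) 3 = \left(-14 - - \frac{5}{24}\right) 3 = \left(-14 + \frac{5}{24}\right) 3 = \left(- \frac{331}{24}\right) 3 = - \frac{331}{8}$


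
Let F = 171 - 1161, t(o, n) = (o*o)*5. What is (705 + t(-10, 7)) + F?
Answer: 215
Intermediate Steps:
t(o, n) = 5*o**2 (t(o, n) = o**2*5 = 5*o**2)
F = -990
(705 + t(-10, 7)) + F = (705 + 5*(-10)**2) - 990 = (705 + 5*100) - 990 = (705 + 500) - 990 = 1205 - 990 = 215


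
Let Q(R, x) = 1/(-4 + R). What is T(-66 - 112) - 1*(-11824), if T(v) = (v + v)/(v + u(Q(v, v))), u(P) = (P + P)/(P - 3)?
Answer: 287856667/24341 ≈ 11826.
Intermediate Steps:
u(P) = 2*P/(-3 + P) (u(P) = (2*P)/(-3 + P) = 2*P/(-3 + P))
T(v) = 2*v/(v + 2/((-4 + v)*(-3 + 1/(-4 + v)))) (T(v) = (v + v)/(v + 2/((-4 + v)*(-3 + 1/(-4 + v)))) = (2*v)/(v + 2/((-4 + v)*(-3 + 1/(-4 + v)))) = 2*v/(v + 2/((-4 + v)*(-3 + 1/(-4 + v)))))
T(-66 - 112) - 1*(-11824) = 2*(-66 - 112)*(-13 + 3*(-66 - 112))/(-2 + (-66 - 112)*(-13 + 3*(-66 - 112))) - 1*(-11824) = 2*(-178)*(-13 + 3*(-178))/(-2 - 178*(-13 + 3*(-178))) + 11824 = 2*(-178)*(-13 - 534)/(-2 - 178*(-13 - 534)) + 11824 = 2*(-178)*(-547)/(-2 - 178*(-547)) + 11824 = 2*(-178)*(-547)/(-2 + 97366) + 11824 = 2*(-178)*(-547)/97364 + 11824 = 2*(-178)*(1/97364)*(-547) + 11824 = 48683/24341 + 11824 = 287856667/24341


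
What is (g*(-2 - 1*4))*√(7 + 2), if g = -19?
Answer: 342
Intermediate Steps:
(g*(-2 - 1*4))*√(7 + 2) = (-19*(-2 - 1*4))*√(7 + 2) = (-19*(-2 - 4))*√9 = -19*(-6)*3 = 114*3 = 342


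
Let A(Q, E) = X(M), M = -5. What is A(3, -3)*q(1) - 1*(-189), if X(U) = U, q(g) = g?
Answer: 184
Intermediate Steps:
A(Q, E) = -5
A(3, -3)*q(1) - 1*(-189) = -5*1 - 1*(-189) = -5 + 189 = 184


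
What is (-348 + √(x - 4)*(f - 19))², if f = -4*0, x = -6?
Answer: 117494 + 13224*I*√10 ≈ 1.1749e+5 + 41818.0*I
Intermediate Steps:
f = 0
(-348 + √(x - 4)*(f - 19))² = (-348 + √(-6 - 4)*(0 - 19))² = (-348 + √(-10)*(-19))² = (-348 + (I*√10)*(-19))² = (-348 - 19*I*√10)²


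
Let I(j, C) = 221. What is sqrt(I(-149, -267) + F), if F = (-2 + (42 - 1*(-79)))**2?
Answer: 3*sqrt(1598) ≈ 119.92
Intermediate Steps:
F = 14161 (F = (-2 + (42 + 79))**2 = (-2 + 121)**2 = 119**2 = 14161)
sqrt(I(-149, -267) + F) = sqrt(221 + 14161) = sqrt(14382) = 3*sqrt(1598)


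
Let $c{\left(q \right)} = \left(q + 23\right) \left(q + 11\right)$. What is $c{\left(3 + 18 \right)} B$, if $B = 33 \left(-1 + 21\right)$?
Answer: $929280$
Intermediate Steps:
$B = 660$ ($B = 33 \cdot 20 = 660$)
$c{\left(q \right)} = \left(11 + q\right) \left(23 + q\right)$ ($c{\left(q \right)} = \left(23 + q\right) \left(11 + q\right) = \left(11 + q\right) \left(23 + q\right)$)
$c{\left(3 + 18 \right)} B = \left(253 + \left(3 + 18\right)^{2} + 34 \left(3 + 18\right)\right) 660 = \left(253 + 21^{2} + 34 \cdot 21\right) 660 = \left(253 + 441 + 714\right) 660 = 1408 \cdot 660 = 929280$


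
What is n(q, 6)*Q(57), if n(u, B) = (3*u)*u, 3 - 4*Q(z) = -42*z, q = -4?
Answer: 28764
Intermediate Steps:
Q(z) = ¾ + 21*z/2 (Q(z) = ¾ - (-21)*z/2 = ¾ + 21*z/2)
n(u, B) = 3*u²
n(q, 6)*Q(57) = (3*(-4)²)*(¾ + (21/2)*57) = (3*16)*(¾ + 1197/2) = 48*(2397/4) = 28764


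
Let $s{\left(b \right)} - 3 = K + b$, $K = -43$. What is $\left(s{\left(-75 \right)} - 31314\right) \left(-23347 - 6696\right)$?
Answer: $944221447$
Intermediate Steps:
$s{\left(b \right)} = -40 + b$ ($s{\left(b \right)} = 3 + \left(-43 + b\right) = -40 + b$)
$\left(s{\left(-75 \right)} - 31314\right) \left(-23347 - 6696\right) = \left(\left(-40 - 75\right) - 31314\right) \left(-23347 - 6696\right) = \left(-115 - 31314\right) \left(-23347 - 6696\right) = \left(-115 - 31314\right) \left(-30043\right) = \left(-31429\right) \left(-30043\right) = 944221447$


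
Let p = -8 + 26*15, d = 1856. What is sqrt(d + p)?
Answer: sqrt(2238) ≈ 47.307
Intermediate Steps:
p = 382 (p = -8 + 390 = 382)
sqrt(d + p) = sqrt(1856 + 382) = sqrt(2238)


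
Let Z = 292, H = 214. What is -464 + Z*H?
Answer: 62024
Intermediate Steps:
-464 + Z*H = -464 + 292*214 = -464 + 62488 = 62024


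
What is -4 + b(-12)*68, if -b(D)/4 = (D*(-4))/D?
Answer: 1084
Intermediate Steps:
b(D) = 16 (b(D) = -4*D*(-4)/D = -4*(-4*D)/D = -4*(-4) = 16)
-4 + b(-12)*68 = -4 + 16*68 = -4 + 1088 = 1084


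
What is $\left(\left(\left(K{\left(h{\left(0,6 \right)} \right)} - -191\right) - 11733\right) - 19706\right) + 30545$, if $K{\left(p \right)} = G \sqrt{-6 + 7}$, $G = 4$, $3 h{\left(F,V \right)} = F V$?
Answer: $-699$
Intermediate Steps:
$h{\left(F,V \right)} = \frac{F V}{3}$
$K{\left(p \right)} = 4$ ($K{\left(p \right)} = 4 \sqrt{-6 + 7} = 4 \sqrt{1} = 4 \cdot 1 = 4$)
$\left(\left(\left(K{\left(h{\left(0,6 \right)} \right)} - -191\right) - 11733\right) - 19706\right) + 30545 = \left(\left(\left(4 - -191\right) - 11733\right) - 19706\right) + 30545 = \left(\left(\left(4 + 191\right) - 11733\right) - 19706\right) + 30545 = \left(\left(195 - 11733\right) - 19706\right) + 30545 = \left(-11538 - 19706\right) + 30545 = -31244 + 30545 = -699$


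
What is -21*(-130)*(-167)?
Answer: -455910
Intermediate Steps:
-21*(-130)*(-167) = -(-2730)*(-167) = -1*455910 = -455910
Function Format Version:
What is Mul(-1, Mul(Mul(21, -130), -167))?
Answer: -455910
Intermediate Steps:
Mul(-1, Mul(Mul(21, -130), -167)) = Mul(-1, Mul(-2730, -167)) = Mul(-1, 455910) = -455910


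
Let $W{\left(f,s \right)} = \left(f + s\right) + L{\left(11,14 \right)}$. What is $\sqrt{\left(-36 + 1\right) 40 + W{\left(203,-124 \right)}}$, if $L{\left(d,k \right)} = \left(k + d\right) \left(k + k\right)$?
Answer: $3 i \sqrt{69} \approx 24.92 i$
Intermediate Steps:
$L{\left(d,k \right)} = 2 k \left(d + k\right)$ ($L{\left(d,k \right)} = \left(d + k\right) 2 k = 2 k \left(d + k\right)$)
$W{\left(f,s \right)} = 700 + f + s$ ($W{\left(f,s \right)} = \left(f + s\right) + 2 \cdot 14 \left(11 + 14\right) = \left(f + s\right) + 2 \cdot 14 \cdot 25 = \left(f + s\right) + 700 = 700 + f + s$)
$\sqrt{\left(-36 + 1\right) 40 + W{\left(203,-124 \right)}} = \sqrt{\left(-36 + 1\right) 40 + \left(700 + 203 - 124\right)} = \sqrt{\left(-35\right) 40 + 779} = \sqrt{-1400 + 779} = \sqrt{-621} = 3 i \sqrt{69}$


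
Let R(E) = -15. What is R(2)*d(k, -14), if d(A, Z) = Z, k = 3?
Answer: 210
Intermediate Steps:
R(2)*d(k, -14) = -15*(-14) = 210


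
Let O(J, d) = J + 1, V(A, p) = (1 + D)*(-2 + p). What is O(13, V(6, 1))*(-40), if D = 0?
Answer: -560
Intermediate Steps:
V(A, p) = -2 + p (V(A, p) = (1 + 0)*(-2 + p) = 1*(-2 + p) = -2 + p)
O(J, d) = 1 + J
O(13, V(6, 1))*(-40) = (1 + 13)*(-40) = 14*(-40) = -560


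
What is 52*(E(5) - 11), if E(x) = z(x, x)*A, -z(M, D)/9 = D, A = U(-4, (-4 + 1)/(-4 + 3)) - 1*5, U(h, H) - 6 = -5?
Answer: 8788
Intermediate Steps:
U(h, H) = 1 (U(h, H) = 6 - 5 = 1)
A = -4 (A = 1 - 1*5 = 1 - 5 = -4)
z(M, D) = -9*D
E(x) = 36*x (E(x) = -9*x*(-4) = 36*x)
52*(E(5) - 11) = 52*(36*5 - 11) = 52*(180 - 11) = 52*169 = 8788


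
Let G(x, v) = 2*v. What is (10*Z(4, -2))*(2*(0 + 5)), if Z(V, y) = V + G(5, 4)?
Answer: 1200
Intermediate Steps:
Z(V, y) = 8 + V (Z(V, y) = V + 2*4 = V + 8 = 8 + V)
(10*Z(4, -2))*(2*(0 + 5)) = (10*(8 + 4))*(2*(0 + 5)) = (10*12)*(2*5) = 120*10 = 1200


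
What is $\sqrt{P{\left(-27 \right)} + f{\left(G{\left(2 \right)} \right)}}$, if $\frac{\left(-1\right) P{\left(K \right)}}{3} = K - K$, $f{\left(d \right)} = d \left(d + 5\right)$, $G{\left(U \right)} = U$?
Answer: $\sqrt{14} \approx 3.7417$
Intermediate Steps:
$f{\left(d \right)} = d \left(5 + d\right)$
$P{\left(K \right)} = 0$ ($P{\left(K \right)} = - 3 \left(K - K\right) = \left(-3\right) 0 = 0$)
$\sqrt{P{\left(-27 \right)} + f{\left(G{\left(2 \right)} \right)}} = \sqrt{0 + 2 \left(5 + 2\right)} = \sqrt{0 + 2 \cdot 7} = \sqrt{0 + 14} = \sqrt{14}$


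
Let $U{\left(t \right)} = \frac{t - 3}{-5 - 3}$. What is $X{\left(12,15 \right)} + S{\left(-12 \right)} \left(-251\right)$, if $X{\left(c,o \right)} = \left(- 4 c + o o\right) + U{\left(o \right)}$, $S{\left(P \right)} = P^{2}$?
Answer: $- \frac{71937}{2} \approx -35969.0$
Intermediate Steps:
$U{\left(t \right)} = \frac{3}{8} - \frac{t}{8}$ ($U{\left(t \right)} = \frac{-3 + t}{-8} = \left(-3 + t\right) \left(- \frac{1}{8}\right) = \frac{3}{8} - \frac{t}{8}$)
$X{\left(c,o \right)} = \frac{3}{8} + o^{2} - 4 c - \frac{o}{8}$ ($X{\left(c,o \right)} = \left(- 4 c + o o\right) - \left(- \frac{3}{8} + \frac{o}{8}\right) = \left(- 4 c + o^{2}\right) - \left(- \frac{3}{8} + \frac{o}{8}\right) = \left(o^{2} - 4 c\right) - \left(- \frac{3}{8} + \frac{o}{8}\right) = \frac{3}{8} + o^{2} - 4 c - \frac{o}{8}$)
$X{\left(12,15 \right)} + S{\left(-12 \right)} \left(-251\right) = \left(\frac{3}{8} + 15^{2} - 48 - \frac{15}{8}\right) + \left(-12\right)^{2} \left(-251\right) = \left(\frac{3}{8} + 225 - 48 - \frac{15}{8}\right) + 144 \left(-251\right) = \frac{351}{2} - 36144 = - \frac{71937}{2}$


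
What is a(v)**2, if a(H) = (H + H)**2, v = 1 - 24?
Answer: 4477456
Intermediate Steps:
v = -23
a(H) = 4*H**2 (a(H) = (2*H)**2 = 4*H**2)
a(v)**2 = (4*(-23)**2)**2 = (4*529)**2 = 2116**2 = 4477456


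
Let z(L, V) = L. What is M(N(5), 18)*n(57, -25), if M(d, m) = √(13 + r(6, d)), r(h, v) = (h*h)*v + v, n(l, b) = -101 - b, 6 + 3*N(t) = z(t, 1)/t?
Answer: -76*I*√438/3 ≈ -530.19*I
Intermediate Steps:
N(t) = -5/3 (N(t) = -2 + (t/t)/3 = -2 + (⅓)*1 = -2 + ⅓ = -5/3)
r(h, v) = v + v*h² (r(h, v) = h²*v + v = v*h² + v = v + v*h²)
M(d, m) = √(13 + 37*d) (M(d, m) = √(13 + d*(1 + 6²)) = √(13 + d*(1 + 36)) = √(13 + d*37) = √(13 + 37*d))
M(N(5), 18)*n(57, -25) = √(13 + 37*(-5/3))*(-101 - 1*(-25)) = √(13 - 185/3)*(-101 + 25) = √(-146/3)*(-76) = (I*√438/3)*(-76) = -76*I*√438/3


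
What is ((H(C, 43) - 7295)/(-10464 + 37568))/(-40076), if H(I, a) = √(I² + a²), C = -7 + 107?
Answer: 7295/1086219904 - 17*√41/1086219904 ≈ 6.6157e-6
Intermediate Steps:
C = 100
((H(C, 43) - 7295)/(-10464 + 37568))/(-40076) = ((√(100² + 43²) - 7295)/(-10464 + 37568))/(-40076) = ((√(10000 + 1849) - 7295)/27104)*(-1/40076) = ((√11849 - 7295)*(1/27104))*(-1/40076) = ((17*√41 - 7295)*(1/27104))*(-1/40076) = ((-7295 + 17*√41)*(1/27104))*(-1/40076) = (-7295/27104 + 17*√41/27104)*(-1/40076) = 7295/1086219904 - 17*√41/1086219904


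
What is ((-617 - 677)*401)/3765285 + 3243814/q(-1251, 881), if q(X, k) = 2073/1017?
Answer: 4140506384223856/2601811935 ≈ 1.5914e+6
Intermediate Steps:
q(X, k) = 691/339 (q(X, k) = 2073*(1/1017) = 691/339)
((-617 - 677)*401)/3765285 + 3243814/q(-1251, 881) = ((-617 - 677)*401)/3765285 + 3243814/(691/339) = -1294*401*(1/3765285) + 3243814*(339/691) = -518894*1/3765285 + 1099652946/691 = -518894/3765285 + 1099652946/691 = 4140506384223856/2601811935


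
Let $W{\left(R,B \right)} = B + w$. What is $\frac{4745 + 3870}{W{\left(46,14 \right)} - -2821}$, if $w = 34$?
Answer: $\frac{8615}{2869} \approx 3.0028$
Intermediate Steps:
$W{\left(R,B \right)} = 34 + B$ ($W{\left(R,B \right)} = B + 34 = 34 + B$)
$\frac{4745 + 3870}{W{\left(46,14 \right)} - -2821} = \frac{4745 + 3870}{\left(34 + 14\right) - -2821} = \frac{8615}{48 + 2821} = \frac{8615}{2869}$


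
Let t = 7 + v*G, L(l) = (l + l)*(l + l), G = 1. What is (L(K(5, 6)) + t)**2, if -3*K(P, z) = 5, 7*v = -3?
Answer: 1240996/3969 ≈ 312.67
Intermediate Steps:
v = -3/7 (v = (1/7)*(-3) = -3/7 ≈ -0.42857)
K(P, z) = -5/3 (K(P, z) = -1/3*5 = -5/3)
L(l) = 4*l**2 (L(l) = (2*l)*(2*l) = 4*l**2)
t = 46/7 (t = 7 - 3/7*1 = 7 - 3/7 = 46/7 ≈ 6.5714)
(L(K(5, 6)) + t)**2 = (4*(-5/3)**2 + 46/7)**2 = (4*(25/9) + 46/7)**2 = (100/9 + 46/7)**2 = (1114/63)**2 = 1240996/3969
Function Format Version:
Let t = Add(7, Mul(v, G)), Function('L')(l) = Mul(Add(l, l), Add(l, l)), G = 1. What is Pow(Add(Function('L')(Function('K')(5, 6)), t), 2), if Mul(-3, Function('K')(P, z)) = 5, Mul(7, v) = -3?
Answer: Rational(1240996, 3969) ≈ 312.67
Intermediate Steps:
v = Rational(-3, 7) (v = Mul(Rational(1, 7), -3) = Rational(-3, 7) ≈ -0.42857)
Function('K')(P, z) = Rational(-5, 3) (Function('K')(P, z) = Mul(Rational(-1, 3), 5) = Rational(-5, 3))
Function('L')(l) = Mul(4, Pow(l, 2)) (Function('L')(l) = Mul(Mul(2, l), Mul(2, l)) = Mul(4, Pow(l, 2)))
t = Rational(46, 7) (t = Add(7, Mul(Rational(-3, 7), 1)) = Add(7, Rational(-3, 7)) = Rational(46, 7) ≈ 6.5714)
Pow(Add(Function('L')(Function('K')(5, 6)), t), 2) = Pow(Add(Mul(4, Pow(Rational(-5, 3), 2)), Rational(46, 7)), 2) = Pow(Add(Mul(4, Rational(25, 9)), Rational(46, 7)), 2) = Pow(Add(Rational(100, 9), Rational(46, 7)), 2) = Pow(Rational(1114, 63), 2) = Rational(1240996, 3969)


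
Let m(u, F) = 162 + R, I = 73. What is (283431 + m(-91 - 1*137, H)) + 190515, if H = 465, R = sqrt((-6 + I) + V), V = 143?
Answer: 474108 + sqrt(210) ≈ 4.7412e+5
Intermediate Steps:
R = sqrt(210) (R = sqrt((-6 + 73) + 143) = sqrt(67 + 143) = sqrt(210) ≈ 14.491)
m(u, F) = 162 + sqrt(210)
(283431 + m(-91 - 1*137, H)) + 190515 = (283431 + (162 + sqrt(210))) + 190515 = (283593 + sqrt(210)) + 190515 = 474108 + sqrt(210)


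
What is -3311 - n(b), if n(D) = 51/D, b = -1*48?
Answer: -52959/16 ≈ -3309.9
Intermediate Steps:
b = -48
-3311 - n(b) = -3311 - 51/(-48) = -3311 - 51*(-1)/48 = -3311 - 1*(-17/16) = -3311 + 17/16 = -52959/16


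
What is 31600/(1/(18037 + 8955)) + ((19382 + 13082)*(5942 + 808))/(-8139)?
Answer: 2313972709600/2713 ≈ 8.5292e+8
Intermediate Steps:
31600/(1/(18037 + 8955)) + ((19382 + 13082)*(5942 + 808))/(-8139) = 31600/(1/26992) + (32464*6750)*(-1/8139) = 31600/(1/26992) + 219132000*(-1/8139) = 31600*26992 - 73044000/2713 = 852947200 - 73044000/2713 = 2313972709600/2713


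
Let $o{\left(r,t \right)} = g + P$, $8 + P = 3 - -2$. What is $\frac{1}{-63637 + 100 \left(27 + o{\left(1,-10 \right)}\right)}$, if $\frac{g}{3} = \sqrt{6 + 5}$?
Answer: $- \frac{5567}{340816379} - \frac{300 \sqrt{11}}{3748980169} \approx -1.66 \cdot 10^{-5}$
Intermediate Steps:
$P = -3$ ($P = -8 + \left(3 - -2\right) = -8 + \left(3 + 2\right) = -8 + 5 = -3$)
$g = 3 \sqrt{11}$ ($g = 3 \sqrt{6 + 5} = 3 \sqrt{11} \approx 9.9499$)
$o{\left(r,t \right)} = -3 + 3 \sqrt{11}$ ($o{\left(r,t \right)} = 3 \sqrt{11} - 3 = -3 + 3 \sqrt{11}$)
$\frac{1}{-63637 + 100 \left(27 + o{\left(1,-10 \right)}\right)} = \frac{1}{-63637 + 100 \left(27 - \left(3 - 3 \sqrt{11}\right)\right)} = \frac{1}{-63637 + 100 \left(24 + 3 \sqrt{11}\right)} = \frac{1}{-63637 + \left(2400 + 300 \sqrt{11}\right)} = \frac{1}{-61237 + 300 \sqrt{11}}$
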